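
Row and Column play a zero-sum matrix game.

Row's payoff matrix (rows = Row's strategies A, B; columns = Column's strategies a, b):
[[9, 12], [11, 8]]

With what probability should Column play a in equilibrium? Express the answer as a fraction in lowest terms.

Row minima are 9 and 8, so Row's maximin is 9; column maxima are 11 and 12, so Column's minimax is 11. These differ, so the equilibrium is in mixed strategies.
Let Column play a with probability q. Row is indifferent when 9q + 12(1−q) = 11q + 8(1−q), giving q = 2/3.

2/3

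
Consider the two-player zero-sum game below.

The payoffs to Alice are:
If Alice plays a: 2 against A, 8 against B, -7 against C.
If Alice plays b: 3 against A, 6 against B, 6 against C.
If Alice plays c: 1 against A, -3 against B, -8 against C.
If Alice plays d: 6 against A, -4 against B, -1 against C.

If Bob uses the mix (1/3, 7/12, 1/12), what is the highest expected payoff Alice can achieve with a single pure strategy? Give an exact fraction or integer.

5

a: (2)·(1/3) + (8)·(7/12) + (-7)·(1/12) = 19/4.
b: (3)·(1/3) + (6)·(7/12) + (6)·(1/12) = 5.
c: (1)·(1/3) + (-3)·(7/12) + (-8)·(1/12) = -25/12.
d: (6)·(1/3) + (-4)·(7/12) + (-1)·(1/12) = -5/12.
The best pure response is b with expected payoff 5.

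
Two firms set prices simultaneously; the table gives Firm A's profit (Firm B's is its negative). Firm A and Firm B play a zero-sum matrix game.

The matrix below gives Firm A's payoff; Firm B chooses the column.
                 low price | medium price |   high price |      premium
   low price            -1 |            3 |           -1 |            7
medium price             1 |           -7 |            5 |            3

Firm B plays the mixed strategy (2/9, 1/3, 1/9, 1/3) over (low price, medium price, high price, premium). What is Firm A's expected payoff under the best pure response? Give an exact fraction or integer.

low price: (-1)·(2/9) + (3)·(1/3) + (-1)·(1/9) + (7)·(1/3) = 3.
medium price: (1)·(2/9) + (-7)·(1/3) + (5)·(1/9) + (3)·(1/3) = -5/9.
The best pure response is low price with expected payoff 3.

3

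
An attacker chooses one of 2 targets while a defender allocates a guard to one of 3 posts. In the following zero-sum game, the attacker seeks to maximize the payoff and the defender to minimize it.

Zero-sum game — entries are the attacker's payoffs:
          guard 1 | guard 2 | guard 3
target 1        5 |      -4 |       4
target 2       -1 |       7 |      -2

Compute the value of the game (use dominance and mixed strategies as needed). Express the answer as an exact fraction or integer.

Column guard 1 is strictly dominated by guard 3 for the defender (it gives the attacker more in every row).
The remaining 2×2 game on (target 1, target 2) × (guard 2, guard 3) has no saddle point. Let the attacker play target 1 with probability p; indifference gives −4p + 7(1−p) = 4p − 2(1−p), so p = 9/17.
Similarly the defender's optimal q on guard 2 is 6/17, and the value is -4·(6/17) + (4)·(11/17) = 20/17.

20/17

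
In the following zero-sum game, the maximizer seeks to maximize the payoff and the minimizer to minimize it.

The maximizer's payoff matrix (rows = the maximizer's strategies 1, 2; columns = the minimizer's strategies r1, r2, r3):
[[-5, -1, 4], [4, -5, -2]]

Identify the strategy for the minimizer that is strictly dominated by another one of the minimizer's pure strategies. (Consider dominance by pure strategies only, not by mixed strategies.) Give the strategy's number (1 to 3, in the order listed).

3

The minimizer prefers columns that give the maximizer less. Compare r3 with r2: -1 < 4, -5 < -2.
So r2 strictly dominates r3 for the minimizer; r3 is strictly dominated.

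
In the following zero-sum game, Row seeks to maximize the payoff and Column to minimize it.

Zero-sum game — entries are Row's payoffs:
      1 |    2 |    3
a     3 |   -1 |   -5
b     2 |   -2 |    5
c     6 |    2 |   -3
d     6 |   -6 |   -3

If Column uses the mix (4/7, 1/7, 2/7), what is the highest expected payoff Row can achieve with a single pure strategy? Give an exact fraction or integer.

20/7

a: (3)·(4/7) + (-1)·(1/7) + (-5)·(2/7) = 1/7.
b: (2)·(4/7) + (-2)·(1/7) + (5)·(2/7) = 16/7.
c: (6)·(4/7) + (2)·(1/7) + (-3)·(2/7) = 20/7.
d: (6)·(4/7) + (-6)·(1/7) + (-3)·(2/7) = 12/7.
The best pure response is c with expected payoff 20/7.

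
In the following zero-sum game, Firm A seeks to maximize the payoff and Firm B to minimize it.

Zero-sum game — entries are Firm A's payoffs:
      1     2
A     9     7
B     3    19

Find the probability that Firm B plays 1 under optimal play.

Row minima are 7 and 3, so Firm A's maximin is 7; column maxima are 9 and 19, so Firm B's minimax is 9. These differ, so the equilibrium is in mixed strategies.
Let Firm B play 1 with probability q. Firm A is indifferent when 9q + 7(1−q) = 3q + 19(1−q), giving q = 2/3.

2/3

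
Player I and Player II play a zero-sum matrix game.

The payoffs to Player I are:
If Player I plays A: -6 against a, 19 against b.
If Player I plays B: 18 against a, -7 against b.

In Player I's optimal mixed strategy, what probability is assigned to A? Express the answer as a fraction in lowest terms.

Row minima are -6 and -7, so Player I's maximin is -6; column maxima are 18 and 19, so Player II's minimax is 18. These differ, so the equilibrium is in mixed strategies.
Let Player I play A with probability p. Player II is indifferent when −6p + 18(1−p) = 19p − 7(1−p), giving p = 1/2.

1/2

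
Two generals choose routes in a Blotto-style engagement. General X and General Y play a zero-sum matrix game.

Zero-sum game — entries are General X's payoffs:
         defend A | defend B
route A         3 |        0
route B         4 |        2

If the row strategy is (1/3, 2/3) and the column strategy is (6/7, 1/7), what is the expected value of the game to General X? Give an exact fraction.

Against (6/7, 1/7), each row's expected payoff is route A: 18/7; route B: 26/7.
Taking the (1/3, 2/3)-weighted average: (1/3)·(18/7) + (2/3)·(26/7) = 10/3.

10/3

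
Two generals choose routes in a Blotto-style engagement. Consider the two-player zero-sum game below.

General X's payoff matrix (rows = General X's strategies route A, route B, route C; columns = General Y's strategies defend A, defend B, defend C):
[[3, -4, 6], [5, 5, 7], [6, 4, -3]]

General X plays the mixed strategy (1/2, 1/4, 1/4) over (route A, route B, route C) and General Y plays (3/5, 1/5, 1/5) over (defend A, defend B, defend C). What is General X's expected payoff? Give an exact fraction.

Against (3/5, 1/5, 1/5), each row's expected payoff is route A: 11/5; route B: 27/5; route C: 19/5.
Taking the (1/2, 1/4, 1/4)-weighted average: (1/2)·(11/5) + (1/4)·(27/5) + (1/4)·(19/5) = 17/5.

17/5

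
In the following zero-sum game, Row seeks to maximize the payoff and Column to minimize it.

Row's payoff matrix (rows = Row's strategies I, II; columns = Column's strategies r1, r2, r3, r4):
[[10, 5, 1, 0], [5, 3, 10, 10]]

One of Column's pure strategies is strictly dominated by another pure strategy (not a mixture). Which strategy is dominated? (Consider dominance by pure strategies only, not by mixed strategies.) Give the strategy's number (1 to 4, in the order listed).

Column prefers columns that give Row less. Compare r1 with r2: 5 < 10, 3 < 5.
So r2 strictly dominates r1 for Column; r1 is strictly dominated.

1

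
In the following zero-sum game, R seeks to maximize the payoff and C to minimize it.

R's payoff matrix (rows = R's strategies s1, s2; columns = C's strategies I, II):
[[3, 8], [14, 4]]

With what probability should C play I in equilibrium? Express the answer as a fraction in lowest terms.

Row minima are 3 and 4, so R's maximin is 4; column maxima are 14 and 8, so C's minimax is 8. These differ, so the equilibrium is in mixed strategies.
Let C play I with probability q. R is indifferent when 3q + 8(1−q) = 14q + 4(1−q), giving q = 4/15.

4/15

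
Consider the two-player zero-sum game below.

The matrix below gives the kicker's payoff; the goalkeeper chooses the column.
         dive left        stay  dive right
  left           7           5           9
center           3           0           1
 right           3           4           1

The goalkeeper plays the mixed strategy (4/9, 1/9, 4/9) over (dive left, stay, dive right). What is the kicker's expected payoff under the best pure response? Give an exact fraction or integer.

23/3

left: (7)·(4/9) + (5)·(1/9) + (9)·(4/9) = 23/3.
center: (3)·(4/9) + (0)·(1/9) + (1)·(4/9) = 16/9.
right: (3)·(4/9) + (4)·(1/9) + (1)·(4/9) = 20/9.
The best pure response is left with expected payoff 23/3.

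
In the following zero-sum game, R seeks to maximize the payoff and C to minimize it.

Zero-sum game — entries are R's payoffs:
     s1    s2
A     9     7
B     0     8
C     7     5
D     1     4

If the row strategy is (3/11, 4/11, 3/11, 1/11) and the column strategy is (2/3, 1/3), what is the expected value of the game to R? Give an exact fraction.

170/33

Against (2/3, 1/3), each row's expected payoff is A: 25/3; B: 8/3; C: 19/3; D: 2.
Taking the (3/11, 4/11, 3/11, 1/11)-weighted average: (3/11)·(25/3) + (4/11)·(8/3) + (3/11)·(19/3) + (1/11)·(2) = 170/33.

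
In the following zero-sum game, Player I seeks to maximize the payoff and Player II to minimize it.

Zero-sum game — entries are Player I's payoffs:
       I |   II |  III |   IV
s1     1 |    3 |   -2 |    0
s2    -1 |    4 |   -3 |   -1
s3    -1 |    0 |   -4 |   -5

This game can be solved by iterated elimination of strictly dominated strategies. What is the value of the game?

-2

Column II is strictly dominated by I for Player II (1<3, -1<4, -1<0); eliminate II.
Column I is strictly dominated by III for Player II (-2<1, -3<-1, -4<-1); eliminate I.
Row s3 is strictly dominated by row s1 (-2>-4, 0>-5); eliminate s3.
Column IV is strictly dominated by III for Player II (-2<0, -3<-1); eliminate IV.
Row s2 is strictly dominated by row s1 (-2>-3); eliminate s2.
Only (s1, III) remains, with payoff -2.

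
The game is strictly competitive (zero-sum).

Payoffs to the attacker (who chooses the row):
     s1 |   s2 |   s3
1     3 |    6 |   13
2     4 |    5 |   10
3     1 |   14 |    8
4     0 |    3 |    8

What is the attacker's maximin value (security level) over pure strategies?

4

The worst-case payoff for each row is 1: 3, 2: 4, 3: 1, 4: 0.
The best of these is 4.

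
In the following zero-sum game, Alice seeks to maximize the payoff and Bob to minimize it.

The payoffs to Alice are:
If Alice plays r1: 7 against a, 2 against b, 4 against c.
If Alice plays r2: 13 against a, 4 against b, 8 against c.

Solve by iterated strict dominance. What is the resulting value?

4

Row r1 is strictly dominated by row r2 (13>7, 4>2, 8>4); eliminate r1.
Column a is strictly dominated by b for Bob (4<13); eliminate a.
Column c is strictly dominated by b for Bob (4<8); eliminate c.
Only (r2, b) remains, with payoff 4.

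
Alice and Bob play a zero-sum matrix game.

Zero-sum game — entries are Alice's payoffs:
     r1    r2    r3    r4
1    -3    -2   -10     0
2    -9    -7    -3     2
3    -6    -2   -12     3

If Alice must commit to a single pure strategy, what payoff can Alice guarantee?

-9

The worst-case payoff for each row is 1: -10, 2: -9, 3: -12.
The best of these is -9.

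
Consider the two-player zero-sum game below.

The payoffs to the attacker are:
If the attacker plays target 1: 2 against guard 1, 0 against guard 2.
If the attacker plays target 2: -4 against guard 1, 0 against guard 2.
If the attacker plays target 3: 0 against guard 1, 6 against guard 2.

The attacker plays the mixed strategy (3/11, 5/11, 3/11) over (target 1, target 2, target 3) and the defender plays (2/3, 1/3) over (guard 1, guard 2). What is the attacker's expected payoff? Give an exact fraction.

-10/33

Against (2/3, 1/3), each row's expected payoff is target 1: 4/3; target 2: -8/3; target 3: 2.
Taking the (3/11, 5/11, 3/11)-weighted average: (3/11)·(4/3) + (5/11)·(-8/3) + (3/11)·(2) = -10/33.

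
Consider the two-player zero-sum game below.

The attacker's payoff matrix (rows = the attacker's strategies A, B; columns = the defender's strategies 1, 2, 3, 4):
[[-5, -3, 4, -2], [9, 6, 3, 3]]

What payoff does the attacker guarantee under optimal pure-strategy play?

3

Row minima: -5, 3 → the attacker's maximin is 3.
Column maxima: 9, 6, 4, 3 → the defender's minimax is 3.
They coincide at (B, 4), so the value is 3.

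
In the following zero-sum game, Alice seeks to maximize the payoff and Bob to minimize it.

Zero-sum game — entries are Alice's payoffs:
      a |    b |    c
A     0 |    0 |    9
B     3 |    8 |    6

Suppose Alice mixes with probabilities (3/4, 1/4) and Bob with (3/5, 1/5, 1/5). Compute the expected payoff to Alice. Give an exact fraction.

5/2

Against (3/5, 1/5, 1/5), each row's expected payoff is A: 9/5; B: 23/5.
Taking the (3/4, 1/4)-weighted average: (3/4)·(9/5) + (1/4)·(23/5) = 5/2.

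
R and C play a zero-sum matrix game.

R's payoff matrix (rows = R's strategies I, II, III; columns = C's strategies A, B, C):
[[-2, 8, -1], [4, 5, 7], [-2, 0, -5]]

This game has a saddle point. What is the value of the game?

4

Row minima: -2, 4, -5 → R's maximin is 4.
Column maxima: 4, 8, 7 → C's minimax is 4.
They coincide at (II, A), so the value is 4.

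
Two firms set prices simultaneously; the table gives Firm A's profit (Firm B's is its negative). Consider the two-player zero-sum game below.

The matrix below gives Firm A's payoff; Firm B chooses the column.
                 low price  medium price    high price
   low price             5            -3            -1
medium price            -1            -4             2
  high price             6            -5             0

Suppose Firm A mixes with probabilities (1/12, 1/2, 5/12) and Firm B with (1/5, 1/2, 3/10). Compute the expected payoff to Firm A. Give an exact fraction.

Against (1/5, 1/2, 3/10), each row's expected payoff is low price: -4/5; medium price: -8/5; high price: -13/10.
Taking the (1/12, 1/2, 5/12)-weighted average: (1/12)·(-4/5) + (1/2)·(-8/5) + (5/12)·(-13/10) = -169/120.

-169/120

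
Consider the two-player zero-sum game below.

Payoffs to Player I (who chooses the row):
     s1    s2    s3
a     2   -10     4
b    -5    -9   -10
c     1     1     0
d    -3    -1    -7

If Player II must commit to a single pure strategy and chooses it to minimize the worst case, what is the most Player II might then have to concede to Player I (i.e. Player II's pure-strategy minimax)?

The worst case (largest entry) in each column is s1: 2, s2: 1, s3: 4.
The best (smallest) of these is 1.

1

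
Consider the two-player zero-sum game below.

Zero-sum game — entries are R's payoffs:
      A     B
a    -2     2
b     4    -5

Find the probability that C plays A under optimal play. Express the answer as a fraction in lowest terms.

Row minima are -2 and -5, so R's maximin is -2; column maxima are 4 and 2, so C's minimax is 2. These differ, so the equilibrium is in mixed strategies.
Let C play A with probability q. R is indifferent when −2q + 2(1−q) = 4q − 5(1−q), giving q = 7/13.

7/13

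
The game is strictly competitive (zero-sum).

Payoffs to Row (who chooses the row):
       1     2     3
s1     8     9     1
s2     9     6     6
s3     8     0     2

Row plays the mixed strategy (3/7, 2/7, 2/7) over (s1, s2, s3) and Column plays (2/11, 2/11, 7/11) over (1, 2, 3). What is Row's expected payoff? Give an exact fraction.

327/77

Against (2/11, 2/11, 7/11), each row's expected payoff is s1: 41/11; s2: 72/11; s3: 30/11.
Taking the (3/7, 2/7, 2/7)-weighted average: (3/7)·(41/11) + (2/7)·(72/11) + (2/7)·(30/11) = 327/77.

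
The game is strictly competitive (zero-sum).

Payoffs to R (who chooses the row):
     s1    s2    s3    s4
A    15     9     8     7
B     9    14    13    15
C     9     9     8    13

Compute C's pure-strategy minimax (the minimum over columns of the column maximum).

The worst case (largest entry) in each column is s1: 15, s2: 14, s3: 13, s4: 15.
The best (smallest) of these is 13.

13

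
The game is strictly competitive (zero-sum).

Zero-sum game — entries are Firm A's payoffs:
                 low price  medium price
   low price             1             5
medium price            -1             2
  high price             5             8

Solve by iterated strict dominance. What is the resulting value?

5

Row low price is strictly dominated by row high price (5>1, 8>5); eliminate low price.
Column medium price is strictly dominated by low price for Firm B (-1<2, 5<8); eliminate medium price.
Row medium price is strictly dominated by row high price (5>-1); eliminate medium price.
Only (high price, low price) remains, with payoff 5.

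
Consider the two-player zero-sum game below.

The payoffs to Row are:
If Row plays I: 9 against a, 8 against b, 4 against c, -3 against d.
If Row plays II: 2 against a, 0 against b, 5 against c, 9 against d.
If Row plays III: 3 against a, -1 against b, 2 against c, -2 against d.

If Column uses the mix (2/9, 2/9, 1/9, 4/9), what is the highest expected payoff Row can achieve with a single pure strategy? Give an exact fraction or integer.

5

I: (9)·(2/9) + (8)·(2/9) + (4)·(1/9) + (-3)·(4/9) = 26/9.
II: (2)·(2/9) + (0)·(2/9) + (5)·(1/9) + (9)·(4/9) = 5.
III: (3)·(2/9) + (-1)·(2/9) + (2)·(1/9) + (-2)·(4/9) = -2/9.
The best pure response is II with expected payoff 5.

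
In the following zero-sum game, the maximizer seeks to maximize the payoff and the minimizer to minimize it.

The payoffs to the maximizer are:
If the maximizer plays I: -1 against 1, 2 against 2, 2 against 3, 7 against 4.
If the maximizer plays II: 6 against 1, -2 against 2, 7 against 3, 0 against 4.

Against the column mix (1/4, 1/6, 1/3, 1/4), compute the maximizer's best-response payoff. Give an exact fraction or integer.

I: (-1)·(1/4) + (2)·(1/6) + (2)·(1/3) + (7)·(1/4) = 5/2.
II: (6)·(1/4) + (-2)·(1/6) + (7)·(1/3) + (0)·(1/4) = 7/2.
The best pure response is II with expected payoff 7/2.

7/2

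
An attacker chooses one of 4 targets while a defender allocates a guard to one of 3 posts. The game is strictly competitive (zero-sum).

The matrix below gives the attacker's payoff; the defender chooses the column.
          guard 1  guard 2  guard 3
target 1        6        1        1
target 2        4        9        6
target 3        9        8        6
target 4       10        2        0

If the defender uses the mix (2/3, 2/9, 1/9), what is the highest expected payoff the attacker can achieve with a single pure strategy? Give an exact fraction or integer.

target 1: (6)·(2/3) + (1)·(2/9) + (1)·(1/9) = 13/3.
target 2: (4)·(2/3) + (9)·(2/9) + (6)·(1/9) = 16/3.
target 3: (9)·(2/3) + (8)·(2/9) + (6)·(1/9) = 76/9.
target 4: (10)·(2/3) + (2)·(2/9) + (0)·(1/9) = 64/9.
The best pure response is target 3 with expected payoff 76/9.

76/9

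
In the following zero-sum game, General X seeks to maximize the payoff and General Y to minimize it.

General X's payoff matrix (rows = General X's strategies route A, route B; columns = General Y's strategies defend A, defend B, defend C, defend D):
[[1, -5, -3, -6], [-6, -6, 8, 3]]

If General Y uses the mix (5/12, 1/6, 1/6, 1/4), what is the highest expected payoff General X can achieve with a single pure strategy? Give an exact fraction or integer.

route A: (1)·(5/12) + (-5)·(1/6) + (-3)·(1/6) + (-6)·(1/4) = -29/12.
route B: (-6)·(5/12) + (-6)·(1/6) + (8)·(1/6) + (3)·(1/4) = -17/12.
The best pure response is route B with expected payoff -17/12.

-17/12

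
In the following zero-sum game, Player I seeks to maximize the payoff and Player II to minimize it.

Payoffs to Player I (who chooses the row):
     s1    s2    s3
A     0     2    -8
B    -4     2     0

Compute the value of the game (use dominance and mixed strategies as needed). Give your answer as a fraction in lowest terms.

-8/3

Column s2 is strictly dominated by s1 for Player II (it gives Player I more in every row).
The remaining 2×2 game on (A, B) × (s1, s3) has no saddle point. Let Player I play A with probability p; indifference gives −4(1−p) = −8p, so p = 1/3.
Similarly Player II's optimal q on s1 is 2/3, and the value is 0·(2/3) + (-8)·(1/3) = -8/3.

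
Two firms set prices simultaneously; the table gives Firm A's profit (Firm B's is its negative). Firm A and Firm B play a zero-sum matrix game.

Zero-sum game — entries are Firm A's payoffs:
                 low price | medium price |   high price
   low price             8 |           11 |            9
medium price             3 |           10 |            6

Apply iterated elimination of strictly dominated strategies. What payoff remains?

Row medium price is strictly dominated by row low price (8>3, 11>10, 9>6); eliminate medium price.
Column high price is strictly dominated by low price for Firm B (8<9); eliminate high price.
Column medium price is strictly dominated by low price for Firm B (8<11); eliminate medium price.
Only (low price, low price) remains, with payoff 8.

8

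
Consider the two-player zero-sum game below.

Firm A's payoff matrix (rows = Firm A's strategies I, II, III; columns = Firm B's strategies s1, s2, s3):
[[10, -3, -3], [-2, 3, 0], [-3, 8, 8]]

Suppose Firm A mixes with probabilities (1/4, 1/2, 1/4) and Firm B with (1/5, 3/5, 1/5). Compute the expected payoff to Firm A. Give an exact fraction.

Against (1/5, 3/5, 1/5), each row's expected payoff is I: -2/5; II: 7/5; III: 29/5.
Taking the (1/4, 1/2, 1/4)-weighted average: (1/4)·(-2/5) + (1/2)·(7/5) + (1/4)·(29/5) = 41/20.

41/20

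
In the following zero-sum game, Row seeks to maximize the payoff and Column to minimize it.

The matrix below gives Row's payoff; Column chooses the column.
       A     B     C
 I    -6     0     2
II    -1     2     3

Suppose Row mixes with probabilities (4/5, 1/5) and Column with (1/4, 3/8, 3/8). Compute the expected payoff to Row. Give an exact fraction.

-11/40

Against (1/4, 3/8, 3/8), each row's expected payoff is I: -3/4; II: 13/8.
Taking the (4/5, 1/5)-weighted average: (4/5)·(-3/4) + (1/5)·(13/8) = -11/40.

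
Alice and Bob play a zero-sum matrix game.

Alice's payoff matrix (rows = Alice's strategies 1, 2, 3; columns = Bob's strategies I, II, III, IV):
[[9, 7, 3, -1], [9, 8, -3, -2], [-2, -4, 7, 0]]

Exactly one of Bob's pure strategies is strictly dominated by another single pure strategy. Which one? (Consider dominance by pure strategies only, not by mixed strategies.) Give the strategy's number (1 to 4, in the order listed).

Bob prefers columns that give Alice less. Compare I with II: 7 < 9, 8 < 9, -4 < -2.
So II strictly dominates I for Bob; I is strictly dominated.

1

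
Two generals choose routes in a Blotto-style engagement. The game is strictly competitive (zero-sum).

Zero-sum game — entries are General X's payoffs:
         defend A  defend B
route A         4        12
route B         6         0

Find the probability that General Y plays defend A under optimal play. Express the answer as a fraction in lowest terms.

Row minima are 4 and 0, so General X's maximin is 4; column maxima are 6 and 12, so General Y's minimax is 6. These differ, so the equilibrium is in mixed strategies.
Let General Y play defend A with probability q. General X is indifferent when 4q + 12(1−q) = 6q, giving q = 6/7.

6/7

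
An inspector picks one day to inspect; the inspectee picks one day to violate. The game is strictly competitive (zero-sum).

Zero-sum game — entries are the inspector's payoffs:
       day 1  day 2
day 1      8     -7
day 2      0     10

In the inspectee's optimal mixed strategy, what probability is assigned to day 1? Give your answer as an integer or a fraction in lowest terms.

Row minima are -7 and 0, so the inspector's maximin is 0; column maxima are 8 and 10, so the inspectee's minimax is 8. These differ, so the equilibrium is in mixed strategies.
Let the inspectee play day 1 with probability q. The inspector is indifferent when 8q − 7(1−q) = 10(1−q), giving q = 17/25.

17/25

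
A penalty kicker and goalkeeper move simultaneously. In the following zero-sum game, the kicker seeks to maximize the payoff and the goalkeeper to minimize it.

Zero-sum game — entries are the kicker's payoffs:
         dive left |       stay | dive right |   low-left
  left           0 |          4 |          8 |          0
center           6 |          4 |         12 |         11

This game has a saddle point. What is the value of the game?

Row minima: 0, 4 → the kicker's maximin is 4.
Column maxima: 6, 4, 12, 11 → the goalkeeper's minimax is 4.
They coincide at (center, stay), so the value is 4.

4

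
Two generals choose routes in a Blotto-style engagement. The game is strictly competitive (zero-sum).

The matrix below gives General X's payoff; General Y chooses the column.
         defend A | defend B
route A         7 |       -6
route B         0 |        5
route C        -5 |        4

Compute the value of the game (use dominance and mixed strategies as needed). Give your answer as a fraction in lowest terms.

35/18

Row route C is strictly dominated by row route B, so General X never plays it.
The remaining 2×2 game on (route A, route B) × (defend A, defend B) has no saddle point. Let General X play route A with probability p; indifference gives 7p = −6p + 5(1−p), so p = 5/18.
Similarly General Y's optimal q on defend A is 11/18, and the value is 7·(11/18) + (-6)·(7/18) = 35/18.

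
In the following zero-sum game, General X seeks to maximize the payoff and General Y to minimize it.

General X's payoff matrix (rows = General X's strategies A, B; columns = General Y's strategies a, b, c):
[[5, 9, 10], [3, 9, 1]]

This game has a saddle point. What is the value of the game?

Row minima: 5, 1 → General X's maximin is 5.
Column maxima: 5, 9, 10 → General Y's minimax is 5.
They coincide at (A, a), so the value is 5.

5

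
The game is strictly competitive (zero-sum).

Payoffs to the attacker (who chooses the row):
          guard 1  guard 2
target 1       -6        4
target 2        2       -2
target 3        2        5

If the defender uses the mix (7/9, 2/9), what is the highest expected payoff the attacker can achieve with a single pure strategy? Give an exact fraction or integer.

target 1: (-6)·(7/9) + (4)·(2/9) = -34/9.
target 2: (2)·(7/9) + (-2)·(2/9) = 10/9.
target 3: (2)·(7/9) + (5)·(2/9) = 8/3.
The best pure response is target 3 with expected payoff 8/3.

8/3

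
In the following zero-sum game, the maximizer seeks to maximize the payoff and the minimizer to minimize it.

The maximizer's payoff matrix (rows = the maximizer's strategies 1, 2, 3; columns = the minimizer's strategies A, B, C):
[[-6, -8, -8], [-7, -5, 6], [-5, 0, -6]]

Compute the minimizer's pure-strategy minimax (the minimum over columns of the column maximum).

The worst case (largest entry) in each column is A: -5, B: 0, C: 6.
The best (smallest) of these is -5.

-5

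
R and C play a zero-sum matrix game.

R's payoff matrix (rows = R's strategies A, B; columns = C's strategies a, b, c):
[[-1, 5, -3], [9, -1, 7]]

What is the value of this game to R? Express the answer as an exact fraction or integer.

Column a is strictly dominated by c for C (it gives R more in every row).
The remaining 2×2 game on (A, B) × (b, c) has no saddle point. Let R play A with probability p; indifference gives 5p − (1−p) = −3p + 7(1−p), so p = 1/2.
Similarly C's optimal q on b is 5/8, and the value is 5·(5/8) + (-3)·(3/8) = 2.

2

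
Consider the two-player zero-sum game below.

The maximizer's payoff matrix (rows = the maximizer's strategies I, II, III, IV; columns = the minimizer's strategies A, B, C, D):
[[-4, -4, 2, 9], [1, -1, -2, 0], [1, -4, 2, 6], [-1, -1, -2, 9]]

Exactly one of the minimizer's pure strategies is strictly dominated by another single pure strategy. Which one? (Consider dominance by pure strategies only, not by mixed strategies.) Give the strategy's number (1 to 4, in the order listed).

The minimizer prefers columns that give the maximizer less. Compare D with B: -4 < 9, -1 < 0, -4 < 6, -1 < 9.
So B strictly dominates D for the minimizer; D is strictly dominated.

4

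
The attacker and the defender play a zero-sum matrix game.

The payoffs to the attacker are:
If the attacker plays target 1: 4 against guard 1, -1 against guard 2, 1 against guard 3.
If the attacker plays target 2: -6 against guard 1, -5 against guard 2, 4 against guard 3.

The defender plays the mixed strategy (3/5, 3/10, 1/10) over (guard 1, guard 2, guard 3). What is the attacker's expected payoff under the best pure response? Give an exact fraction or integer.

target 1: (4)·(3/5) + (-1)·(3/10) + (1)·(1/10) = 11/5.
target 2: (-6)·(3/5) + (-5)·(3/10) + (4)·(1/10) = -47/10.
The best pure response is target 1 with expected payoff 11/5.

11/5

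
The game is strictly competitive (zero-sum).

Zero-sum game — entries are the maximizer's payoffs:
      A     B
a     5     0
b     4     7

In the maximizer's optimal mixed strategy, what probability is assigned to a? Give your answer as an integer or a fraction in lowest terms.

3/8

Row minima are 0 and 4, so the maximizer's maximin is 4; column maxima are 5 and 7, so the minimizer's minimax is 5. These differ, so the equilibrium is in mixed strategies.
Let the maximizer play a with probability p. The minimizer is indifferent when 5p + 4(1−p) = 7(1−p), giving p = 3/8.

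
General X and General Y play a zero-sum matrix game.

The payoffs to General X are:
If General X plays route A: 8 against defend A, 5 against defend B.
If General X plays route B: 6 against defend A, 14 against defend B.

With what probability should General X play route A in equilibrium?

Row minima are 5 and 6, so General X's maximin is 6; column maxima are 8 and 14, so General Y's minimax is 8. These differ, so the equilibrium is in mixed strategies.
Let General X play route A with probability p. General Y is indifferent when 8p + 6(1−p) = 5p + 14(1−p), giving p = 8/11.

8/11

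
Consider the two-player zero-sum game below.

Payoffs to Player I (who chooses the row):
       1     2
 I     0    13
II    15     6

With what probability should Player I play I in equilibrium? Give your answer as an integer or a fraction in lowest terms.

9/22

Row minima are 0 and 6, so Player I's maximin is 6; column maxima are 15 and 13, so Player II's minimax is 13. These differ, so the equilibrium is in mixed strategies.
Let Player I play I with probability p. Player II is indifferent when 15(1−p) = 13p + 6(1−p), giving p = 9/22.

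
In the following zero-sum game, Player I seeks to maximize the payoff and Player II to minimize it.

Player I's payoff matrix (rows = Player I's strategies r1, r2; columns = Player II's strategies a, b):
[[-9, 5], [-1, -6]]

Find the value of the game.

Row minima are -9 and -6, so Player I's maximin is -6; column maxima are -1 and 5, so Player II's minimax is -1. These differ, so the equilibrium is in mixed strategies.
Let Player I play r1 with probability p. Player II is indifferent when −9p − (1−p) = 5p − 6(1−p), giving p = 5/19.
Let Player II play a with probability q. Player I is indifferent when −9q + 5(1−q) = −q − 6(1−q), giving q = 11/19.
The value is -9·(11/19) + (5)·(8/19) = -59/19.

-59/19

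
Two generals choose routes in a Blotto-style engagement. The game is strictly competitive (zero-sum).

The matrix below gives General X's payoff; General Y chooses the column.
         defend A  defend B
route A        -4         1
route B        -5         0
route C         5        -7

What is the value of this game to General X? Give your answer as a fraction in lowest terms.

Row route B is strictly dominated by row route A, so General X never plays it.
The remaining 2×2 game on (route A, route C) × (defend A, defend B) has no saddle point. Let General X play route A with probability p; indifference gives −4p + 5(1−p) = p − 7(1−p), so p = 12/17.
Similarly General Y's optimal q on defend A is 8/17, and the value is -4·(8/17) + (1)·(9/17) = -23/17.

-23/17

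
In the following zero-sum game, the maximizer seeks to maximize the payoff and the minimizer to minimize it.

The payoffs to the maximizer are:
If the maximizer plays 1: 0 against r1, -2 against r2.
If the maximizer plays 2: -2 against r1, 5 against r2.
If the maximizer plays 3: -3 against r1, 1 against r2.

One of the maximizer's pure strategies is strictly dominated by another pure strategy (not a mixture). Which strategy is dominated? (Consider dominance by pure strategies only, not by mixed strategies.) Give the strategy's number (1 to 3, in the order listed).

3

Compare 3 with 2: -2 > -3, 5 > 1.
So 2 strictly dominates 3 for the maximizer; 3 is strictly dominated.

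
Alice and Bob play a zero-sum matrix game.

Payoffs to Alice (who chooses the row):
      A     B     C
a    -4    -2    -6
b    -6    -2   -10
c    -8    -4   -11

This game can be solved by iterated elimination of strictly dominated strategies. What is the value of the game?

-6

Row c is strictly dominated by row a (-4>-8, -2>-4, -6>-11); eliminate c.
Column B is strictly dominated by A for Bob (-4<-2, -6<-2); eliminate B.
Column A is strictly dominated by C for Bob (-6<-4, -10<-6); eliminate A.
Row b is strictly dominated by row a (-6>-10); eliminate b.
Only (a, C) remains, with payoff -6.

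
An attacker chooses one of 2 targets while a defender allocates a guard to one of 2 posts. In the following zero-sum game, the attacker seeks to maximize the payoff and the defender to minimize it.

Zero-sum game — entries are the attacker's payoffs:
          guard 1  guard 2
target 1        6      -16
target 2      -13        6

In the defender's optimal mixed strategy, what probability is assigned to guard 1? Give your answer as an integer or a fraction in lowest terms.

22/41

Row minima are -16 and -13, so the attacker's maximin is -13; column maxima are 6 and 6, so the defender's minimax is 6. These differ, so the equilibrium is in mixed strategies.
Let the defender play guard 1 with probability q. The attacker is indifferent when 6q − 16(1−q) = −13q + 6(1−q), giving q = 22/41.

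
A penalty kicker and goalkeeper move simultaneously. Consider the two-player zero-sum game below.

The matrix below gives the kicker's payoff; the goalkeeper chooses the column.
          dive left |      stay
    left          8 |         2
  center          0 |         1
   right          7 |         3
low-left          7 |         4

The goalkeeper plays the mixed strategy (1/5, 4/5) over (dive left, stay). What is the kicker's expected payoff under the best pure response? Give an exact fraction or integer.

left: (8)·(1/5) + (2)·(4/5) = 16/5.
center: (0)·(1/5) + (1)·(4/5) = 4/5.
right: (7)·(1/5) + (3)·(4/5) = 19/5.
low-left: (7)·(1/5) + (4)·(4/5) = 23/5.
The best pure response is low-left with expected payoff 23/5.

23/5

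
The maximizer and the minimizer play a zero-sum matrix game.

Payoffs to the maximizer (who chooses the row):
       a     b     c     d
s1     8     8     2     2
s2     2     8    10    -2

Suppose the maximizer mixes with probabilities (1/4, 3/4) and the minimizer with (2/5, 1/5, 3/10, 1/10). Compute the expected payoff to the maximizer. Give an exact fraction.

53/10

Against (2/5, 1/5, 3/10, 1/10), each row's expected payoff is s1: 28/5; s2: 26/5.
Taking the (1/4, 3/4)-weighted average: (1/4)·(28/5) + (3/4)·(26/5) = 53/10.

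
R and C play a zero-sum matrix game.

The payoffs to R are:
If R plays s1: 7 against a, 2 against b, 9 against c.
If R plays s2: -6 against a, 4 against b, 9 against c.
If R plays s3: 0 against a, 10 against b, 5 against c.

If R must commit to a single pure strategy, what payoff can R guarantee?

The worst-case payoff for each row is s1: 2, s2: -6, s3: 0.
The best of these is 2.

2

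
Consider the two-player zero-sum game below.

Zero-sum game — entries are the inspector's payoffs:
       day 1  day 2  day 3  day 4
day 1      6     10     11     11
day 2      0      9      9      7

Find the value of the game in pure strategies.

6

Row minima: 6, 0 → the inspector's maximin is 6.
Column maxima: 6, 10, 11, 11 → the inspectee's minimax is 6.
They coincide at (day 1, day 1), so the value is 6.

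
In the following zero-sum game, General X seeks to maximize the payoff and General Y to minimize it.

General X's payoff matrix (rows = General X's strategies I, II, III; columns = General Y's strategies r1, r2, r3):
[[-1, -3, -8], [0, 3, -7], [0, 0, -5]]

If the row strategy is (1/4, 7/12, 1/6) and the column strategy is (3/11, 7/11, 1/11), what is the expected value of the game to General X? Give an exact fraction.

Against (3/11, 7/11, 1/11), each row's expected payoff is I: -32/11; II: 14/11; III: -5/11.
Taking the (1/4, 7/12, 1/6)-weighted average: (1/4)·(-32/11) + (7/12)·(14/11) + (1/6)·(-5/11) = -2/33.

-2/33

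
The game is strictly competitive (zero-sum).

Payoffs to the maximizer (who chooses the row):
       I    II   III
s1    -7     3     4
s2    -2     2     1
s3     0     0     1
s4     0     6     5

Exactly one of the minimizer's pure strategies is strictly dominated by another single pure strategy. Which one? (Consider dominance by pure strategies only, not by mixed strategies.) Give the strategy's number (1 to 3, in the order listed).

The minimizer prefers columns that give the maximizer less. Compare III with I: -7 < 4, -2 < 1, 0 < 1, 0 < 5.
So I strictly dominates III for the minimizer; III is strictly dominated.

3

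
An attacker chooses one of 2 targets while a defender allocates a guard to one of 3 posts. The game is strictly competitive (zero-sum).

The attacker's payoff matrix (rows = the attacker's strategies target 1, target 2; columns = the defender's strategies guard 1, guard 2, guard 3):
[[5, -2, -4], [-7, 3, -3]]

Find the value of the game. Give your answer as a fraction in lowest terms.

Column guard 2 is strictly dominated by guard 3 for the defender (it gives the attacker more in every row).
The remaining 2×2 game on (target 1, target 2) × (guard 1, guard 3) has no saddle point. Let the attacker play target 1 with probability p; indifference gives 5p − 7(1−p) = −4p − 3(1−p), so p = 4/13.
Similarly the defender's optimal q on guard 1 is 1/13, and the value is 5·(1/13) + (-4)·(12/13) = -43/13.

-43/13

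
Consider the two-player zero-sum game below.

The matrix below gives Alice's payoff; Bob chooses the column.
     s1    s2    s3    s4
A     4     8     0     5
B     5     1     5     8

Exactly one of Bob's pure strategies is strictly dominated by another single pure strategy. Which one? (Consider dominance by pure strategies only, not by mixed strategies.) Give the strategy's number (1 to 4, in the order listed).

Bob prefers columns that give Alice less. Compare s4 with s1: 4 < 5, 5 < 8.
So s1 strictly dominates s4 for Bob; s4 is strictly dominated.

4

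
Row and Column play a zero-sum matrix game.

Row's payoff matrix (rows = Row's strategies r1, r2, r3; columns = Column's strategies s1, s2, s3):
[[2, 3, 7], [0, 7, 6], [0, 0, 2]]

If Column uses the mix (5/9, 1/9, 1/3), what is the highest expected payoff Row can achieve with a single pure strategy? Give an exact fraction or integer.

r1: (2)·(5/9) + (3)·(1/9) + (7)·(1/3) = 34/9.
r2: (0)·(5/9) + (7)·(1/9) + (6)·(1/3) = 25/9.
r3: (0)·(5/9) + (0)·(1/9) + (2)·(1/3) = 2/3.
The best pure response is r1 with expected payoff 34/9.

34/9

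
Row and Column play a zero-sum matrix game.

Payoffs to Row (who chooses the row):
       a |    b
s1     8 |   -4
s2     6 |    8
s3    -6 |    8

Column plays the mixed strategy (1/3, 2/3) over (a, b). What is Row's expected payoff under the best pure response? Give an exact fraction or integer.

s1: (8)·(1/3) + (-4)·(2/3) = 0.
s2: (6)·(1/3) + (8)·(2/3) = 22/3.
s3: (-6)·(1/3) + (8)·(2/3) = 10/3.
The best pure response is s2 with expected payoff 22/3.

22/3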